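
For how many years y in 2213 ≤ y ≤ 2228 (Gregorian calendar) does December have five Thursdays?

6

December has 31 days; it has five Thursdays when Thursday falls among the first (month-length − 28) days — i.e. when December 1 is one of Thursday/Wednesday/Tuesday.
December 1 by year: 2213:Wed✓ 2214:Thu✓ 2215:Fri 2216:Sun 2217:Mon 2218:Tue✓ 2219:Wed✓ 2220:Fri 2221:Sat 2222:Sun 2223:Mon 2224:Wed✓ 2225:Thu✓ 2226:Fri 2227:Sat 2228:Mon
Years with five Thursdays: 2213, 2214, 2218, 2219, 2224, 2225 → 6.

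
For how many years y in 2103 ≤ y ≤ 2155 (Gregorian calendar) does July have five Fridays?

22

July has 31 days; it has five Fridays when Friday falls among the first (month-length − 28) days — i.e. when July 1 is one of Friday/Thursday/Wednesday.
July 1 by year: 2103:Sun 2104:Tue 2105:Wed✓ 2106:Thu✓ 2107:Fri✓ 2108:Sun 2109:Mon 2110:Tue 2111:Wed✓ 2112:Fri✓ 2113:Sat 2114:Sun 2115:Mon 2116:Wed✓ 2117:Thu✓ …(23 more)… 2141:Sat 2142:Sun 2143:Mon 2144:Wed✓ 2145:Thu✓ 2146:Fri✓ 2147:Sat 2148:Mon 2149:Tue 2150:Wed✓ 2151:Thu✓ 2152:Sat 2153:Sun 2154:Mon 2155:Tue
Years with five Fridays: 2105, 2106, 2107, 2111, 2112, 2116, 2117, 2118, 2122, 2123, 2128, 2129, 2133, 2134, 2135, 2139, 2140, 2144, 2145, 2146, 2150, 2151 → 22.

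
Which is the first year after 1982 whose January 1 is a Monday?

Jan 1 advances by 2 weekdays after a leap year and by 1 after a common year.
1982: Jan 1 is Friday.
1983: Saturday
1984: Sunday (leap)
1985: Tuesday
1986: Wednesday
1987: Thursday
1988: Friday (leap)
1989: Sunday
1990: Monday
1990 begins on a Monday

1990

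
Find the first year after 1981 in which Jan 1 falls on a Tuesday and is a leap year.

2008

Jan 1 advances by 2 weekdays after a leap year and by 1 after a common year.
1981: Jan 1 is Thursday.
1982: Friday
1983: Saturday
1984: Sunday (leap)
1985: Tuesday
1986: Wednesday
1987: Thursday
1988: Friday (leap)
1989: Sunday
1990: Monday
1991: Tuesday
1992: Wednesday (leap)
1993: Friday
1994: Saturday
1995: Sunday
1996: Monday (leap)
1997: Wednesday
1998: Thursday
1999: Friday
2000: Saturday (leap)
2001: Monday
2002: Tuesday
2003: Wednesday
2004: Thursday (leap)
2005: Saturday
2006: Sunday
2007: Monday
2008: Tuesday (leap)
2008 begins on a Tuesday and is a leap year.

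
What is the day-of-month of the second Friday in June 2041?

14

June 1, 2041 is a Saturday, so the first Friday is the 7th.
The second Friday is 7 + 7 = 14.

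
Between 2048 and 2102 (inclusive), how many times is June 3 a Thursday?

9

Track June 3's weekday year by year (advancing +1, or +2 across a Feb 29):
  2048: Wed  2049: Thu (+1) ✓  2050: Fri (+1)  2051: Sat (+1)  2052: Mon (+2)
  2053: Tue (+1)  2054: Wed (+1)  2055: Thu (+1) ✓  2056: Sat (+2)  2057: Sun (+1)
  2058: Mon (+1)  2059: Tue (+1)  2060: Thu (+2) ✓  2061: Fri (+1)  … (27 more years) …
  2089: Fri (+1)  2090: Sat (+1)  2091: Sun (+1)  2092: Tue (+2)  2093: Wed (+1)
  2094: Thu (+1) ✓  2095: Fri (+1)  2096: Sun (+2)  2097: Mon (+1)  2098: Tue (+1)
  2099: Wed (+1)  2100: Thu (+1) ✓  2101: Fri (+1)  2102: Sat (+1)
Thursday years: 2049, 2055, 2060, 2066, 2077, 2083, 2088, 2094, 2100 — 9 in total.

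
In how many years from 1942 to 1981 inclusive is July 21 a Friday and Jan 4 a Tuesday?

Check each year's weekday for July 21 and Jan 4:
  1942: Tue/Sun  1943: Wed/Mon  1944: Fri/Tue ✓  1945: Sat/Thu  1946: Sun/Fri  1947: Mon/Sat  1948: Wed/Sun  1949: Thu/Tue  1950: Fri/Wed  1951: Sat/Thu  1952: Mon/Fri  1953: Tue/Sun  1954: Wed/Mon  1955: Thu/Tue  …(12 more)…  1968: Sun/Thu  1969: Mon/Sat  1970: Tue/Sun  1971: Wed/Mon  1972: Fri/Tue ✓  1973: Sat/Thu  1974: Sun/Fri  1975: Mon/Sat  1976: Wed/Sun  1977: Thu/Tue  1978: Fri/Wed  1979: Sat/Thu  1980: Mon/Fri  1981: Tue/Sun
Both conditions hold in: 1944, 1972 — 2.

2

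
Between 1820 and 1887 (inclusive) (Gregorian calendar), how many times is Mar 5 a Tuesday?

Track Mar 5's weekday year by year (advancing +1, or +2 across a Feb 29):
  1820: Sun  1821: Mon (+1)  1822: Tue (+1) ✓  1823: Wed (+1)  1824: Fri (+2)
  1825: Sat (+1)  1826: Sun (+1)  1827: Mon (+1)  1828: Wed (+2)  1829: Thu (+1)
  1830: Fri (+1)  1831: Sat (+1)  1832: Mon (+2)  1833: Tue (+1) ✓  … (40 more years) …
  1874: Thu (+1)  1875: Fri (+1)  1876: Sun (+2)  1877: Mon (+1)  1878: Tue (+1) ✓
  1879: Wed (+1)  1880: Fri (+2)  1881: Sat (+1)  1882: Sun (+1)  1883: Mon (+1)
  1884: Wed (+2)  1885: Thu (+1)  1886: Fri (+1)  1887: Sat (+1)
Tuesday years: 1822, 1833, 1839, 1844, 1850, 1861, 1867, 1872, 1878 — 9 in total.

9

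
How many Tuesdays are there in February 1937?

February 1937 has 28 days and begins on Monday.
The first Tuesday is February 2.
Tuesdays fall on 2, 9, 16, 23 — that's 4.

4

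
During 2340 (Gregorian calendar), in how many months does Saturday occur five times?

4

A month of length L has five Saturdays iff its first Saturday is on day ≤ L−28 (so day 1–3 in a 31-day month, 1–2 in a 30-day month, day 1 in a leap February).
Checking each month of 2340: Jan starts Mon (31d); Feb starts Thu (29d); Mar starts Fri (31d) ✓; Apr starts Mon (30d); May starts Wed (31d); Jun starts Sat (30d) ✓; Jul starts Mon (31d); Aug starts Thu (31d) ✓; Sep starts Sun (30d); Oct starts Tue (31d); Nov starts Fri (30d) ✓; Dec starts Sun (31d).
Five-Saturday months: March, June, August, November → 4.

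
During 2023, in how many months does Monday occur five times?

A month of length L has five Mondays iff its first Monday is on day ≤ L−28 (so day 1–3 in a 31-day month, 1–2 in a 30-day month, day 1 in a leap February).
Checking each month of 2023: Jan starts Sun (31d) ✓; Feb starts Wed (28d); Mar starts Wed (31d); Apr starts Sat (30d); May starts Mon (31d) ✓; Jun starts Thu (30d); Jul starts Sat (31d) ✓; Aug starts Tue (31d); Sep starts Fri (30d); Oct starts Sun (31d) ✓; Nov starts Wed (30d); Dec starts Fri (31d).
Five-Monday months: January, May, July, October → 4.

4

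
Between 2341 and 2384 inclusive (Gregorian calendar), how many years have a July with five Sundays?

July has 31 days; it has five Sundays when Sunday falls among the first (month-length − 28) days — i.e. when July 1 is one of Sunday/Saturday/Friday.
July 1 by year: 2341:Tue 2342:Wed 2343:Thu 2344:Sat✓ 2345:Sun✓ 2346:Mon 2347:Tue 2348:Thu 2349:Fri✓ 2350:Sat✓ 2351:Sun✓ 2352:Tue 2353:Wed 2354:Thu 2355:Fri✓ …(14 more)… 2370:Wed 2371:Thu 2372:Sat✓ 2373:Sun✓ 2374:Mon 2375:Tue 2376:Thu 2377:Fri✓ 2378:Sat✓ 2379:Sun✓ 2380:Tue 2381:Wed 2382:Thu 2383:Fri✓ 2384:Sun✓
Years with five Sundays: 2344, 2345, 2349, 2350, 2351, 2355, 2356, 2360, 2361, 2362, 2366, 2367, 2372, 2373, 2377, 2378, 2379, 2383, 2384 → 19.

19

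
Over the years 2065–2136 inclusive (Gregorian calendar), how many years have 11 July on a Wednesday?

11

Track 11 July's weekday year by year (advancing +1, or +2 across a Feb 29):
  2065: Sat  2066: Sun (+1)  2067: Mon (+1)  2068: Wed (+2) ✓  2069: Thu (+1)
  2070: Fri (+1)  2071: Sat (+1)  2072: Mon (+2)  2073: Tue (+1)  2074: Wed (+1) ✓
  2075: Thu (+1)  2076: Sat (+2)  2077: Sun (+1)  2078: Mon (+1)  … (44 more years) …
  2123: Sun (+1)  2124: Tue (+2)  2125: Wed (+1) ✓  2126: Thu (+1)  2127: Fri (+1)
  2128: Sun (+2)  2129: Mon (+1)  2130: Tue (+1)  2131: Wed (+1) ✓  2132: Fri (+2)
  2133: Sat (+1)  2134: Sun (+1)  2135: Mon (+1)  2136: Wed (+2) ✓
Wednesday years: 2068, 2074, 2085, 2091, 2096, 2103, 2108, 2114, 2125, 2131, 2136 — 11 in total.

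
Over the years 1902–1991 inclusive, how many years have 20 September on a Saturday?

13

Track 20 September's weekday year by year (advancing +1, or +2 across a Feb 29):
  1902: Sat ✓  1903: Sun (+1)  1904: Tue (+2)  1905: Wed (+1)  1906: Thu (+1)
  1907: Fri (+1)  1908: Sun (+2)  1909: Mon (+1)  1910: Tue (+1)  1911: Wed (+1)
  1912: Fri (+2)  1913: Sat (+1) ✓  1914: Sun (+1)  1915: Mon (+1)  … (62 more years) …
  1978: Wed (+1)  1979: Thu (+1)  1980: Sat (+2) ✓  1981: Sun (+1)  1982: Mon (+1)
  1983: Tue (+1)  1984: Thu (+2)  1985: Fri (+1)  1986: Sat (+1) ✓  1987: Sun (+1)
  1988: Tue (+2)  1989: Wed (+1)  1990: Thu (+1)  1991: Fri (+1)
Saturday years: 1902, 1913, 1919, 1924, 1930, 1941, 1947, 1952, 1958, 1969, 1975, 1980, 1986 — 13 in total.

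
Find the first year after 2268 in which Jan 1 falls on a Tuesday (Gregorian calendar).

2278

Jan 1 advances by 2 weekdays after a leap year and by 1 after a common year.
2268: Jan 1 is Wednesday (leap).
2269: Friday
2270: Saturday
2271: Sunday
2272: Monday (leap)
2273: Wednesday
2274: Thursday
2275: Friday
2276: Saturday (leap)
2277: Monday
2278: Tuesday
2278 begins on a Tuesday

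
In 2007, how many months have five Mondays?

A month of length L has five Mondays iff its first Monday is on day ≤ L−28 (so day 1–3 in a 31-day month, 1–2 in a 30-day month, day 1 in a leap February).
Checking each month of 2007: Jan starts Mon (31d) ✓; Feb starts Thu (28d); Mar starts Thu (31d); Apr starts Sun (30d) ✓; May starts Tue (31d); Jun starts Fri (30d); Jul starts Sun (31d) ✓; Aug starts Wed (31d); Sep starts Sat (30d); Oct starts Mon (31d) ✓; Nov starts Thu (30d); Dec starts Sat (31d) ✓.
Five-Monday months: January, April, July, October, December → 5.

5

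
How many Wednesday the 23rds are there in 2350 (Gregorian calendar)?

Check the 23rd of each month of 2350: Jan 23: Mon, Feb 23: Thu, Mar 23: Thu, Apr 23: Sun, May 23: Tue, Jun 23: Fri, Jul 23: Sun, Aug 23: Wed, Sep 23: Sat, Oct 23: Mon, Nov 23: Thu, Dec 23: Sat.
Wednesday occurs in August — 1 month.

1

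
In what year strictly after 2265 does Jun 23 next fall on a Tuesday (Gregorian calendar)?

From one year to the next, a fixed date's weekday advances by 1, or by 2 when a Feb 29 lies between the two dates.
2265: June 23 is Friday.
2266: Saturday (+1)
2267: Sunday (+1)
2268: Tuesday (+2)
Jun 23 falls on a Tuesday in 2268.

2268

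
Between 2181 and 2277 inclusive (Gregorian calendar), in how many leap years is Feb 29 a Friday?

Leap years in 2181–2277: 23 of them.
Feb 29 weekday advances by 5 (mod 7) from one leap year to the next four years later (or differs when a century non-leap intervenes).
Leap-day weekdays: 2184:Sun 2188:Fri✓ 2192:Wed 2196:Mon 2204:Wed 2208:Mon 2212:Sat 2216:Thu 2220:Tue 2224:Sun 2228:Fri✓ 2232:Wed 2236:Mon 2240:Sat 2244:Thu 2248:Tue 2252:Sun 2256:Fri✓ 2260:Wed 2264:Mon 2268:Sat 2272:Thu 2276:Tue
Friday: 2188, 2228, 2256 → 3.

3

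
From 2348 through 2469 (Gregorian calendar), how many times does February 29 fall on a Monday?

4

Leap years in 2348–2469: 31 of them.
Feb 29 weekday advances by 5 (mod 7) from one leap year to the next four years later (or differs when a century non-leap intervenes).
Leap-day weekdays: 2348:Sun 2352:Fri 2356:Wed 2360:Mon✓ 2364:Sat 2368:Thu 2372:Tue 2376:Sun 2380:Fri 2384:Wed 2388:Mon✓ 2392:Sat 2396:Thu …(5 more)… 2420:Sat 2424:Thu 2428:Tue 2432:Sun 2436:Fri 2440:Wed 2444:Mon✓ 2448:Sat 2452:Thu 2456:Tue 2460:Sun 2464:Fri 2468:Wed
Monday: 2360, 2388, 2416, 2444 → 4.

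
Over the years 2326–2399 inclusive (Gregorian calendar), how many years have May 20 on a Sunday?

Track May 20's weekday year by year (advancing +1, or +2 across a Feb 29):
  2326: Thu  2327: Fri (+1)  2328: Sun (+2) ✓  2329: Mon (+1)  2330: Tue (+1)
  2331: Wed (+1)  2332: Fri (+2)  2333: Sat (+1)  2334: Sun (+1) ✓  2335: Mon (+1)
  2336: Wed (+2)  2337: Thu (+1)  2338: Fri (+1)  2339: Sat (+1)  … (46 more years) …
  2386: Tue (+1)  2387: Wed (+1)  2388: Fri (+2)  2389: Sat (+1)  2390: Sun (+1) ✓
  2391: Mon (+1)  2392: Wed (+2)  2393: Thu (+1)  2394: Fri (+1)  2395: Sat (+1)
  2396: Mon (+2)  2397: Tue (+1)  2398: Wed (+1)  2399: Thu (+1)
Sunday years: 2328, 2334, 2345, 2351, 2356, 2362, 2373, 2379, 2384, 2390 — 10 in total.

10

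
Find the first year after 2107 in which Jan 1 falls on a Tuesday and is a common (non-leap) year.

Jan 1 advances by 2 weekdays after a leap year and by 1 after a common year.
2107: Jan 1 is Saturday.
2108: Sunday (leap)
2109: Tuesday
2109 begins on a Tuesday and is a common year.

2109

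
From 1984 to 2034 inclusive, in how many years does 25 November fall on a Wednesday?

7

Track 25 November's weekday year by year (advancing +1, or +2 across a Feb 29):
  1984: Sun  1985: Mon (+1)  1986: Tue (+1)  1987: Wed (+1) ✓  1988: Fri (+2)
  1989: Sat (+1)  1990: Sun (+1)  1991: Mon (+1)  1992: Wed (+2) ✓  1993: Thu (+1)
  1994: Fri (+1)  1995: Sat (+1)  1996: Mon (+2)  1997: Tue (+1)  … (23 more years) …
  2021: Thu (+1)  2022: Fri (+1)  2023: Sat (+1)  2024: Mon (+2)  2025: Tue (+1)
  2026: Wed (+1) ✓  2027: Thu (+1)  2028: Sat (+2)  2029: Sun (+1)  2030: Mon (+1)
  2031: Tue (+1)  2032: Thu (+2)  2033: Fri (+1)  2034: Sat (+1)
Wednesday years: 1987, 1992, 1998, 2009, 2015, 2020, 2026 — 7 in total.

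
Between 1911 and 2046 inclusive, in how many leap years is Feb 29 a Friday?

5

Leap years in 1911–2046: 34 of them.
Feb 29 weekday advances by 5 (mod 7) from one leap year to the next four years later (or differs when a century non-leap intervenes).
Leap-day weekdays: 1912:Thu 1916:Tue 1920:Sun 1924:Fri✓ 1928:Wed 1932:Mon 1936:Sat 1940:Thu 1944:Tue 1948:Sun 1952:Fri✓ 1956:Wed 1960:Mon …(8 more)… 1996:Thu 2000:Tue 2004:Sun 2008:Fri✓ 2012:Wed 2016:Mon 2020:Sat 2024:Thu 2028:Tue 2032:Sun 2036:Fri✓ 2040:Wed 2044:Mon
Friday: 1924, 1952, 1980, 2008, 2036 → 5.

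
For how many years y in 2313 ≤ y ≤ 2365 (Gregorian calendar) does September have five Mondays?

September has 30 days; it has five Mondays when Monday falls among the first (month-length − 28) days — i.e. when September 1 is one of Monday/Sunday.
September 1 by year: 2313:Mon✓ 2314:Tue 2315:Wed 2316:Fri 2317:Sat 2318:Sun✓ 2319:Mon✓ 2320:Wed 2321:Thu 2322:Fri 2323:Sat 2324:Mon✓ 2325:Tue 2326:Wed 2327:Thu …(23 more)… 2351:Sat 2352:Mon✓ 2353:Tue 2354:Wed 2355:Thu 2356:Sat 2357:Sun✓ 2358:Mon✓ 2359:Tue 2360:Thu 2361:Fri 2362:Sat 2363:Sun✓ 2364:Tue 2365:Wed
Years with five Mondays: 2313, 2318, 2319, 2324, 2329, 2330, 2335, 2340, 2341, 2346, 2347, 2352, 2357, 2358, 2363 → 15.

15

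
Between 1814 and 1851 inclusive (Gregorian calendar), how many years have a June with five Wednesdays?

10

June has 30 days; it has five Wednesdays when Wednesday falls among the first (month-length − 28) days — i.e. when June 1 is one of Wednesday/Tuesday.
June 1 by year: 1814:Wed✓ 1815:Thu 1816:Sat 1817:Sun 1818:Mon 1819:Tue✓ 1820:Thu 1821:Fri 1822:Sat 1823:Sun 1824:Tue✓ 1825:Wed✓ 1826:Thu 1827:Fri 1828:Sun …(8 more)… 1837:Thu 1838:Fri 1839:Sat 1840:Mon 1841:Tue✓ 1842:Wed✓ 1843:Thu 1844:Sat 1845:Sun 1846:Mon 1847:Tue✓ 1848:Thu 1849:Fri 1850:Sat 1851:Sun
Years with five Wednesdays: 1814, 1819, 1824, 1825, 1830, 1831, 1836, 1841, 1842, 1847 → 10.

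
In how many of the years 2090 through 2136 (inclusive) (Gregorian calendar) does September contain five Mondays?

September has 30 days; it has five Mondays when Monday falls among the first (month-length − 28) days — i.e. when September 1 is one of Monday/Sunday.
September 1 by year: 2090:Fri 2091:Sat 2092:Mon✓ 2093:Tue 2094:Wed 2095:Thu 2096:Sat 2097:Sun✓ 2098:Mon✓ 2099:Tue 2100:Wed 2101:Thu 2102:Fri 2103:Sat 2104:Mon✓ …(17 more)… 2122:Tue 2123:Wed 2124:Fri 2125:Sat 2126:Sun✓ 2127:Mon✓ 2128:Wed 2129:Thu 2130:Fri 2131:Sat 2132:Mon✓ 2133:Tue 2134:Wed 2135:Thu 2136:Sat
Years with five Mondays: 2092, 2097, 2098, 2104, 2109, 2110, 2115, 2120, 2121, 2126, 2127, 2132 → 12.

12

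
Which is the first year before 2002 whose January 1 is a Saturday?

2000

Jan 1 advances by 2 weekdays after a leap year and by 1 after a common year.
2002: Jan 1 is Tuesday.
2001: Monday
2000: Saturday (leap)
2000 begins on a Saturday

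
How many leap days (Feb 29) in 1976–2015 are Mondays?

Leap years in 1976–2015: 10 of them.
Feb 29 weekday advances by 5 (mod 7) from one leap year to the next four years later (or differs when a century non-leap intervenes).
Leap-day weekdays: 1976:Sun 1980:Fri 1984:Wed 1988:Mon✓ 1992:Sat 1996:Thu 2000:Tue 2004:Sun 2008:Fri 2012:Wed
Monday: 1988 → 1.

1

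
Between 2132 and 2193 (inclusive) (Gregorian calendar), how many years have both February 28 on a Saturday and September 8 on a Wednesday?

Check each year's weekday for February 28 and September 8:
  2132: Thu/Mon  2133: Sat/Tue  2134: Sun/Wed  2135: Mon/Thu  2136: Tue/Sat  2137: Thu/Sun  2138: Fri/Mon  2139: Sat/Tue  2140: Sun/Thu  2141: Tue/Fri  2142: Wed/Sat  2143: Thu/Sun  2144: Fri/Tue  2145: Sun/Wed  …(34 more)…  2180: Mon/Fri  2181: Wed/Sat  2182: Thu/Sun  2183: Fri/Mon  2184: Sat/Wed ✓  2185: Mon/Thu  2186: Tue/Fri  2187: Wed/Sat  2188: Thu/Mon  2189: Sat/Tue  2190: Sun/Wed  2191: Mon/Thu  2192: Tue/Sat  2193: Thu/Sun
Both conditions hold in: 2156, 2184 — 2.

2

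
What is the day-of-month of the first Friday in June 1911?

2

June 1, 1911 is a Thursday, so the first Friday is the 2nd.
The first Friday is 2 + 0 = 2.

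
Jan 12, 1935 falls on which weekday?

January 1, 1935 is a Tuesday.
January 12 is day 12 of the year, i.e. 11 days after Jan 1.
11 mod 7 = 4, so advance 4 weekdays from Tuesday: Saturday.

Saturday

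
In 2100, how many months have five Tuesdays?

4

A month of length L has five Tuesdays iff its first Tuesday is on day ≤ L−28 (so day 1–3 in a 31-day month, 1–2 in a 30-day month, day 1 in a leap February).
Checking each month of 2100: Jan starts Fri (31d); Feb starts Mon (28d); Mar starts Mon (31d) ✓; Apr starts Thu (30d); May starts Sat (31d); Jun starts Tue (30d) ✓; Jul starts Thu (31d); Aug starts Sun (31d) ✓; Sep starts Wed (30d); Oct starts Fri (31d); Nov starts Mon (30d) ✓; Dec starts Wed (31d).
Five-Tuesday months: March, June, August, November → 4.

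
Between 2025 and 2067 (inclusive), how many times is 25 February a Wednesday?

Track 25 February's weekday year by year (advancing +1, or +2 across a Feb 29):
  2025: Tue  2026: Wed (+1) ✓  2027: Thu (+1)  2028: Fri (+1)  2029: Sun (+2)
  2030: Mon (+1)  2031: Tue (+1)  2032: Wed (+1) ✓  2033: Fri (+2)  2034: Sat (+1)
  2035: Sun (+1)  2036: Mon (+1)  2037: Wed (+2) ✓  2038: Thu (+1)  … (15 more years) …
  2054: Wed (+1) ✓  2055: Thu (+1)  2056: Fri (+1)  2057: Sun (+2)  2058: Mon (+1)
  2059: Tue (+1)  2060: Wed (+1) ✓  2061: Fri (+2)  2062: Sat (+1)  2063: Sun (+1)
  2064: Mon (+1)  2065: Wed (+2) ✓  2066: Thu (+1)  2067: Fri (+1)
Wednesday years: 2026, 2032, 2037, 2043, 2054, 2060, 2065 — 7 in total.

7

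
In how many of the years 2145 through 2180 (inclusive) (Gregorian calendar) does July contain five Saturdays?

July has 31 days; it has five Saturdays when Saturday falls among the first (month-length − 28) days — i.e. when July 1 is one of Saturday/Friday/Thursday.
July 1 by year: 2145:Thu✓ 2146:Fri✓ 2147:Sat✓ 2148:Mon 2149:Tue 2150:Wed 2151:Thu✓ 2152:Sat✓ 2153:Sun 2154:Mon 2155:Tue 2156:Thu✓ 2157:Fri✓ 2158:Sat✓ 2159:Sun …(6 more)… 2166:Tue 2167:Wed 2168:Fri✓ 2169:Sat✓ 2170:Sun 2171:Mon 2172:Wed 2173:Thu✓ 2174:Fri✓ 2175:Sat✓ 2176:Mon 2177:Tue 2178:Wed 2179:Thu✓ 2180:Sat✓
Years with five Saturdays: 2145, 2146, 2147, 2151, 2152, 2156, 2157, 2158, 2162, 2163, 2168, 2169, 2173, 2174, 2175, 2179, 2180 → 17.

17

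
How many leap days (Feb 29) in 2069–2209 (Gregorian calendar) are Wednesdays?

Leap years in 2069–2209: 33 of them.
Feb 29 weekday advances by 5 (mod 7) from one leap year to the next four years later (or differs when a century non-leap intervenes).
Leap-day weekdays: 2072:Mon 2076:Sat 2080:Thu 2084:Tue 2088:Sun 2092:Fri 2096:Wed✓ 2104:Fri 2108:Wed✓ 2112:Mon 2116:Sat 2120:Thu 2124:Tue …(7 more)… 2156:Sun 2160:Fri 2164:Wed✓ 2168:Mon 2172:Sat 2176:Thu 2180:Tue 2184:Sun 2188:Fri 2192:Wed✓ 2196:Mon 2204:Wed✓ 2208:Mon
Wednesday: 2096, 2108, 2136, 2164, 2192, 2204 → 6.

6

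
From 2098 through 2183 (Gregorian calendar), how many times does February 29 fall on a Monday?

3

Leap years in 2098–2183: 20 of them.
Feb 29 weekday advances by 5 (mod 7) from one leap year to the next four years later (or differs when a century non-leap intervenes).
Leap-day weekdays: 2104:Fri 2108:Wed 2112:Mon✓ 2116:Sat 2120:Thu 2124:Tue 2128:Sun 2132:Fri 2136:Wed 2140:Mon✓ 2144:Sat 2148:Thu 2152:Tue 2156:Sun 2160:Fri 2164:Wed 2168:Mon✓ 2172:Sat 2176:Thu 2180:Tue
Monday: 2112, 2140, 2168 → 3.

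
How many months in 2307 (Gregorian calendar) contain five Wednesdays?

A month of length L has five Wednesdays iff its first Wednesday is on day ≤ L−28 (so day 1–3 in a 31-day month, 1–2 in a 30-day month, day 1 in a leap February).
Checking each month of 2307: Jan starts Tue (31d) ✓; Feb starts Fri (28d); Mar starts Fri (31d); Apr starts Mon (30d); May starts Wed (31d) ✓; Jun starts Sat (30d); Jul starts Mon (31d) ✓; Aug starts Thu (31d); Sep starts Sun (30d); Oct starts Tue (31d) ✓; Nov starts Fri (30d); Dec starts Sun (31d).
Five-Wednesday months: January, May, July, October → 4.

4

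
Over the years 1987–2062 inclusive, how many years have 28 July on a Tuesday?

11

Track 28 July's weekday year by year (advancing +1, or +2 across a Feb 29):
  1987: Tue ✓  1988: Thu (+2)  1989: Fri (+1)  1990: Sat (+1)  1991: Sun (+1)
  1992: Tue (+2) ✓  1993: Wed (+1)  1994: Thu (+1)  1995: Fri (+1)  1996: Sun (+2)
  1997: Mon (+1)  1998: Tue (+1) ✓  1999: Wed (+1)  2000: Fri (+2)  … (48 more years) …
  2049: Wed (+1)  2050: Thu (+1)  2051: Fri (+1)  2052: Sun (+2)  2053: Mon (+1)
  2054: Tue (+1) ✓  2055: Wed (+1)  2056: Fri (+2)  2057: Sat (+1)  2058: Sun (+1)
  2059: Mon (+1)  2060: Wed (+2)  2061: Thu (+1)  2062: Fri (+1)
Tuesday years: 1987, 1992, 1998, 2009, 2015, 2020, 2026, 2037, 2043, 2048, 2054 — 11 in total.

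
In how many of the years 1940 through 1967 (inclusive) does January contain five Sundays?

12

January has 31 days; it has five Sundays when Sunday falls among the first (month-length − 28) days — i.e. when January 1 is one of Sunday/Saturday/Friday.
January 1 by year: 1940:Mon 1941:Wed 1942:Thu 1943:Fri✓ 1944:Sat✓ 1945:Mon 1946:Tue 1947:Wed 1948:Thu 1949:Sat✓ 1950:Sun✓ 1951:Mon 1952:Tue 1953:Thu 1954:Fri✓ 1955:Sat✓ 1956:Sun✓ 1957:Tue 1958:Wed 1959:Thu 1960:Fri✓ 1961:Sun✓ 1962:Mon 1963:Tue 1964:Wed 1965:Fri✓ 1966:Sat✓ 1967:Sun✓
Years with five Sundays: 1943, 1944, 1949, 1950, 1954, 1955, 1956, 1960, 1961, 1965, 1966, 1967 → 12.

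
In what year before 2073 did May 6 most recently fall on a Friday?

From one year to the next, a fixed date's weekday advances by 1, or by 2 when a Feb 29 lies between the two dates.
2073: May 6 is Saturday.
2072: Friday (−1)
May 6 falls on a Friday in 2072.

2072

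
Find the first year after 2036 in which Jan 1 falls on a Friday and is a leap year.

Jan 1 advances by 2 weekdays after a leap year and by 1 after a common year.
2036: Jan 1 is Tuesday (leap).
2037: Thursday
2038: Friday
2039: Saturday
2040: Sunday (leap)
2041: Tuesday
2042: Wednesday
2043: Thursday
2044: Friday (leap)
2044 begins on a Friday and is a leap year.

2044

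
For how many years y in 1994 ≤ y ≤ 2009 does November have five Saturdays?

5

November has 30 days; it has five Saturdays when Saturday falls among the first (month-length − 28) days — i.e. when November 1 is one of Saturday/Friday.
November 1 by year: 1994:Tue 1995:Wed 1996:Fri✓ 1997:Sat✓ 1998:Sun 1999:Mon 2000:Wed 2001:Thu 2002:Fri✓ 2003:Sat✓ 2004:Mon 2005:Tue 2006:Wed 2007:Thu 2008:Sat✓ 2009:Sun
Years with five Saturdays: 1996, 1997, 2002, 2003, 2008 → 5.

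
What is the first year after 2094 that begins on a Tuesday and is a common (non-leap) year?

2097

Jan 1 advances by 2 weekdays after a leap year and by 1 after a common year.
2094: Jan 1 is Friday.
2095: Saturday
2096: Sunday (leap)
2097: Tuesday
2097 begins on a Tuesday and is a common year.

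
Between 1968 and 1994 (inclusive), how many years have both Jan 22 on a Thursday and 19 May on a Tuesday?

Check each year's weekday for Jan 22 and 19 May:
  1968: Mon/Sun  1969: Wed/Mon  1970: Thu/Tue ✓  1971: Fri/Wed  1972: Sat/Fri  1973: Mon/Sat  1974: Tue/Sun  1975: Wed/Mon  1976: Thu/Wed  1977: Sat/Thu  1978: Sun/Fri  1979: Mon/Sat  1980: Tue/Mon  1981: Thu/Tue ✓  1982: Fri/Wed  1983: Sat/Thu  1984: Sun/Sat  1985: Tue/Sun  1986: Wed/Mon  1987: Thu/Tue ✓  1988: Fri/Thu  1989: Sun/Fri  1990: Mon/Sat  1991: Tue/Sun  1992: Wed/Tue  1993: Fri/Wed  1994: Sat/Thu
Both conditions hold in: 1970, 1981, 1987 — 3.

3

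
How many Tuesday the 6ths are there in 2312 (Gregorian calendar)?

2

Check the 6th of each month of 2312: Jan 6: Sat, Feb 6: Tue, Mar 6: Wed, Apr 6: Sat, May 6: Mon, Jun 6: Thu, Jul 6: Sat, Aug 6: Tue, Sep 6: Fri, Oct 6: Sun, Nov 6: Wed, Dec 6: Fri.
Tuesday occurs in February, August — 2 months.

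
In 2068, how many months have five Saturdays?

4

A month of length L has five Saturdays iff its first Saturday is on day ≤ L−28 (so day 1–3 in a 31-day month, 1–2 in a 30-day month, day 1 in a leap February).
Checking each month of 2068: Jan starts Sun (31d); Feb starts Wed (29d); Mar starts Thu (31d) ✓; Apr starts Sun (30d); May starts Tue (31d); Jun starts Fri (30d) ✓; Jul starts Sun (31d); Aug starts Wed (31d); Sep starts Sat (30d) ✓; Oct starts Mon (31d); Nov starts Thu (30d); Dec starts Sat (31d) ✓.
Five-Saturday months: March, June, September, December → 4.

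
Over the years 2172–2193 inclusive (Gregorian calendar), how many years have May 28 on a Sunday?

3

Track May 28's weekday year by year (advancing +1, or +2 across a Feb 29):
  2172: Thu  2173: Fri (+1)  2174: Sat (+1)  2175: Sun (+1) ✓  2176: Tue (+2)
  2177: Wed (+1)  2178: Thu (+1)  2179: Fri (+1)  2180: Sun (+2) ✓  2181: Mon (+1)
  2182: Tue (+1)  2183: Wed (+1)  2184: Fri (+2)  2185: Sat (+1)  2186: Sun (+1) ✓
  2187: Mon (+1)  2188: Wed (+2)  2189: Thu (+1)  2190: Fri (+1)  2191: Sat (+1)
  2192: Mon (+2)  2193: Tue (+1)
Sunday years: 2175, 2180, 2186 — 3 in total.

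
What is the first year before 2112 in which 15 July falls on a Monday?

2109

From one year to the next, a fixed date's weekday advances by 1, or by 2 when a Feb 29 lies between the two dates.
2112: July 15 is Friday.
2111: Wednesday (−2)
2110: Tuesday (−1)
2109: Monday (−1)
15 July falls on a Monday in 2109.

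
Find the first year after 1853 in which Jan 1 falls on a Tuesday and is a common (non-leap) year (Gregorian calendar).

Jan 1 advances by 2 weekdays after a leap year and by 1 after a common year.
1853: Jan 1 is Saturday.
1854: Sunday
1855: Monday
1856: Tuesday (leap)
1857: Thursday
1858: Friday
1859: Saturday
1860: Sunday (leap)
1861: Tuesday
1861 begins on a Tuesday and is a common year.

1861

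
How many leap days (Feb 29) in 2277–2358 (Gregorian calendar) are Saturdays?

Leap years in 2277–2358: 19 of them.
Feb 29 weekday advances by 5 (mod 7) from one leap year to the next four years later (or differs when a century non-leap intervenes).
Leap-day weekdays: 2280:Sun 2284:Fri 2288:Wed 2292:Mon 2296:Sat✓ 2304:Mon 2308:Sat✓ 2312:Thu 2316:Tue 2320:Sun 2324:Fri 2328:Wed 2332:Mon 2336:Sat✓ 2340:Thu 2344:Tue 2348:Sun 2352:Fri 2356:Wed
Saturday: 2296, 2308, 2336 → 3.

3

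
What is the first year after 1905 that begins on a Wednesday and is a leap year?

1908

Jan 1 advances by 2 weekdays after a leap year and by 1 after a common year.
1905: Jan 1 is Sunday.
1906: Monday
1907: Tuesday
1908: Wednesday (leap)
1908 begins on a Wednesday and is a leap year.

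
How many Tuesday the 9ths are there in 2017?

1

Check the 9th of each month of 2017: Jan 9: Mon, Feb 9: Thu, Mar 9: Thu, Apr 9: Sun, May 9: Tue, Jun 9: Fri, Jul 9: Sun, Aug 9: Wed, Sep 9: Sat, Oct 9: Mon, Nov 9: Thu, Dec 9: Sat.
Tuesday occurs in May — 1 month.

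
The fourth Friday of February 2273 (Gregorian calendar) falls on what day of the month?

February 1, 2273 is a Saturday, so the first Friday is the 7th.
The fourth Friday is 7 + 21 = 28.

28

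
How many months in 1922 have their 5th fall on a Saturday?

Check the 5th of each month of 1922: Jan 5: Thu, Feb 5: Sun, Mar 5: Sun, Apr 5: Wed, May 5: Fri, Jun 5: Mon, Jul 5: Wed, Aug 5: Sat, Sep 5: Tue, Oct 5: Thu, Nov 5: Sun, Dec 5: Tue.
Saturday occurs in August — 1 month.

1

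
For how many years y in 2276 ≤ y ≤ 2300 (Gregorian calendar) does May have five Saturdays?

May has 31 days; it has five Saturdays when Saturday falls among the first (month-length − 28) days — i.e. when May 1 is one of Saturday/Friday/Thursday.
May 1 by year: 2276:Mon 2277:Tue 2278:Wed 2279:Thu✓ 2280:Sat✓ 2281:Sun 2282:Mon 2283:Tue 2284:Thu✓ 2285:Fri✓ 2286:Sat✓ 2287:Sun 2288:Tue 2289:Wed 2290:Thu✓ 2291:Fri✓ 2292:Sun 2293:Mon 2294:Tue 2295:Wed 2296:Fri✓ 2297:Sat✓ 2298:Sun 2299:Mon 2300:Tue
Years with five Saturdays: 2279, 2280, 2284, 2285, 2286, 2290, 2291, 2296, 2297 → 9.

9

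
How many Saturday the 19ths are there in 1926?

Check the 19th of each month of 1926: Jan 19: Tue, Feb 19: Fri, Mar 19: Fri, Apr 19: Mon, May 19: Wed, Jun 19: Sat, Jul 19: Mon, Aug 19: Thu, Sep 19: Sun, Oct 19: Tue, Nov 19: Fri, Dec 19: Sun.
Saturday occurs in June — 1 month.

1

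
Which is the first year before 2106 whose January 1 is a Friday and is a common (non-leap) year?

2100

Jan 1 advances by 2 weekdays after a leap year and by 1 after a common year.
2106: Jan 1 is Friday.
2105: Thursday
2104: Tuesday (leap)
2103: Monday
2102: Sunday
2101: Saturday
2100: Friday
2100 begins on a Friday and is a common year.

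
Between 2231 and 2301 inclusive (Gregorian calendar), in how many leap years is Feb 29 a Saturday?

Leap years in 2231–2301: 17 of them.
Feb 29 weekday advances by 5 (mod 7) from one leap year to the next four years later (or differs when a century non-leap intervenes).
Leap-day weekdays: 2232:Wed 2236:Mon 2240:Sat✓ 2244:Thu 2248:Tue 2252:Sun 2256:Fri 2260:Wed 2264:Mon 2268:Sat✓ 2272:Thu 2276:Tue 2280:Sun 2284:Fri 2288:Wed 2292:Mon 2296:Sat✓
Saturday: 2240, 2268, 2296 → 3.

3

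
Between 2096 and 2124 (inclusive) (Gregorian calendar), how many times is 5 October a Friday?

4

Track 5 October's weekday year by year (advancing +1, or +2 across a Feb 29):
  2096: Fri ✓  2097: Sat (+1)  2098: Sun (+1)  2099: Mon (+1)  2100: Tue (+1)
  2101: Wed (+1)  2102: Thu (+1)  2103: Fri (+1) ✓  2104: Sun (+2)  2105: Mon (+1)
  2106: Tue (+1)  2107: Wed (+1)  2108: Fri (+2) ✓  2109: Sat (+1)  2110: Sun (+1)
  2111: Mon (+1)  2112: Wed (+2)  2113: Thu (+1)  2114: Fri (+1) ✓  2115: Sat (+1)
  2116: Mon (+2)  2117: Tue (+1)  2118: Wed (+1)  2119: Thu (+1)  2120: Sat (+2)
  2121: Sun (+1)  2122: Mon (+1)  2123: Tue (+1)  2124: Thu (+2)
Friday years: 2096, 2103, 2108, 2114 — 4 in total.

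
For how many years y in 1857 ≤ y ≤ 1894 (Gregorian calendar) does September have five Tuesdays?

September has 30 days; it has five Tuesdays when Tuesday falls among the first (month-length − 28) days — i.e. when September 1 is one of Tuesday/Monday.
September 1 by year: 1857:Tue✓ 1858:Wed 1859:Thu 1860:Sat 1861:Sun 1862:Mon✓ 1863:Tue✓ 1864:Thu 1865:Fri 1866:Sat 1867:Sun 1868:Tue✓ 1869:Wed 1870:Thu 1871:Fri …(8 more)… 1880:Wed 1881:Thu 1882:Fri 1883:Sat 1884:Mon✓ 1885:Tue✓ 1886:Wed 1887:Thu 1888:Sat 1889:Sun 1890:Mon✓ 1891:Tue✓ 1892:Thu 1893:Fri 1894:Sat
Years with five Tuesdays: 1857, 1862, 1863, 1868, 1873, 1874, 1879, 1884, 1885, 1890, 1891 → 11.

11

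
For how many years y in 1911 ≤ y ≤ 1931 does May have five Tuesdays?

May has 31 days; it has five Tuesdays when Tuesday falls among the first (month-length − 28) days — i.e. when May 1 is one of Tuesday/Monday/Sunday.
May 1 by year: 1911:Mon✓ 1912:Wed 1913:Thu 1914:Fri 1915:Sat 1916:Mon✓ 1917:Tue✓ 1918:Wed 1919:Thu 1920:Sat 1921:Sun✓ 1922:Mon✓ 1923:Tue✓ 1924:Thu 1925:Fri 1926:Sat 1927:Sun✓ 1928:Tue✓ 1929:Wed 1930:Thu 1931:Fri
Years with five Tuesdays: 1911, 1916, 1917, 1921, 1922, 1923, 1927, 1928 → 8.

8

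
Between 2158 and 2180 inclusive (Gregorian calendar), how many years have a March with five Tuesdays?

10

March has 31 days; it has five Tuesdays when Tuesday falls among the first (month-length − 28) days — i.e. when March 1 is one of Tuesday/Monday/Sunday.
March 1 by year: 2158:Wed 2159:Thu 2160:Sat 2161:Sun✓ 2162:Mon✓ 2163:Tue✓ 2164:Thu 2165:Fri 2166:Sat 2167:Sun✓ 2168:Tue✓ 2169:Wed 2170:Thu 2171:Fri 2172:Sun✓ 2173:Mon✓ 2174:Tue✓ 2175:Wed 2176:Fri 2177:Sat 2178:Sun✓ 2179:Mon✓ 2180:Wed
Years with five Tuesdays: 2161, 2162, 2163, 2167, 2168, 2172, 2173, 2174, 2178, 2179 → 10.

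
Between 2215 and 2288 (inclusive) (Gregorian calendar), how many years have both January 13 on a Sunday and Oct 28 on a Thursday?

Check each year's weekday for January 13 and Oct 28:
  2215: Fri/Sat  2216: Sat/Mon  2217: Mon/Tue  2218: Tue/Wed  2219: Wed/Thu  2220: Thu/Sat  2221: Sat/Sun  2222: Sun/Mon  2223: Mon/Tue  2224: Tue/Thu  2225: Thu/Fri  2226: Fri/Sat  2227: Sat/Sun  2228: Sun/Tue  …(46 more)…  2275: Wed/Thu  2276: Thu/Sat  2277: Sat/Sun  2278: Sun/Mon  2279: Mon/Tue  2280: Tue/Thu  2281: Thu/Fri  2282: Fri/Sat  2283: Sat/Sun  2284: Sun/Tue  2285: Tue/Wed  2286: Wed/Thu  2287: Thu/Fri  2288: Fri/Sun
Both conditions hold in: no year — 0.

0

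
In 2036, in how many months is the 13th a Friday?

1

Check the 13th of each month of 2036: Jan 13: Sun, Feb 13: Wed, Mar 13: Thu, Apr 13: Sun, May 13: Tue, Jun 13: Fri, Jul 13: Sun, Aug 13: Wed, Sep 13: Sat, Oct 13: Mon, Nov 13: Thu, Dec 13: Sat.
Friday occurs in June — 1 month.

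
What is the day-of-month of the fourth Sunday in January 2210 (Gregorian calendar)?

January 1, 2210 is a Monday, so the first Sunday is the 7th.
The fourth Sunday is 7 + 21 = 28.

28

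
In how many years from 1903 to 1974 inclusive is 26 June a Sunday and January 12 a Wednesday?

7

Check each year's weekday for 26 June and January 12:
  1903: Fri/Mon  1904: Sun/Tue  1905: Mon/Thu  1906: Tue/Fri  1907: Wed/Sat  1908: Fri/Sun  1909: Sat/Tue  1910: Sun/Wed ✓  1911: Mon/Thu  1912: Wed/Fri  1913: Thu/Sun  1914: Fri/Mon  1915: Sat/Tue  1916: Mon/Wed  …(44 more)…  1961: Mon/Thu  1962: Tue/Fri  1963: Wed/Sat  1964: Fri/Sun  1965: Sat/Tue  1966: Sun/Wed ✓  1967: Mon/Thu  1968: Wed/Fri  1969: Thu/Sun  1970: Fri/Mon  1971: Sat/Tue  1972: Mon/Wed  1973: Tue/Fri  1974: Wed/Sat
Both conditions hold in: 1910, 1921, 1927, 1938, 1949, 1955, 1966 — 7.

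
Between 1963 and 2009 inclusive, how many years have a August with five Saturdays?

21

August has 31 days; it has five Saturdays when Saturday falls among the first (month-length − 28) days — i.e. when August 1 is one of Saturday/Friday/Thursday.
August 1 by year: 1963:Thu✓ 1964:Sat✓ 1965:Sun 1966:Mon 1967:Tue 1968:Thu✓ 1969:Fri✓ 1970:Sat✓ 1971:Sun 1972:Tue 1973:Wed 1974:Thu✓ 1975:Fri✓ 1976:Sun 1977:Mon …(17 more)… 1995:Tue 1996:Thu✓ 1997:Fri✓ 1998:Sat✓ 1999:Sun 2000:Tue 2001:Wed 2002:Thu✓ 2003:Fri✓ 2004:Sun 2005:Mon 2006:Tue 2007:Wed 2008:Fri✓ 2009:Sat✓
Years with five Saturdays: 1963, 1964, 1968, 1969, 1970, 1974, 1975, 1980, 1981, 1985, 1986, 1987, 1991, 1992, 1996, 1997, 1998, 2002, 2003, 2008, 2009 → 21.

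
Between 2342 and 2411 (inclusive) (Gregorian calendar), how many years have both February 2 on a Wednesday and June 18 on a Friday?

Check each year's weekday for February 2 and June 18:
  2342: Mon/Thu  2343: Tue/Fri  2344: Wed/Sun  2345: Fri/Mon  2346: Sat/Tue  2347: Sun/Wed  2348: Mon/Fri  2349: Wed/Sat  2350: Thu/Sun  2351: Fri/Mon  2352: Sat/Wed  2353: Mon/Thu  2354: Tue/Fri  2355: Wed/Sat  …(42 more)…  2398: Mon/Thu  2399: Tue/Fri  2400: Wed/Sun  2401: Fri/Mon  2402: Sat/Tue  2403: Sun/Wed  2404: Mon/Fri  2405: Wed/Sat  2406: Thu/Sun  2407: Fri/Mon  2408: Sat/Wed  2409: Mon/Thu  2410: Tue/Fri  2411: Wed/Sat
Both conditions hold in: no year — 0.

0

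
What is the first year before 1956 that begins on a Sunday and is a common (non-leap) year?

Jan 1 advances by 2 weekdays after a leap year and by 1 after a common year.
1956: Jan 1 is Sunday (leap).
1955: Saturday
1954: Friday
1953: Thursday
1952: Tuesday (leap)
1951: Monday
1950: Sunday
1950 begins on a Sunday and is a common year.

1950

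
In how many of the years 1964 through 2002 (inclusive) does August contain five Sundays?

August has 31 days; it has five Sundays when Sunday falls among the first (month-length − 28) days — i.e. when August 1 is one of Sunday/Saturday/Friday.
August 1 by year: 1964:Sat✓ 1965:Sun✓ 1966:Mon 1967:Tue 1968:Thu 1969:Fri✓ 1970:Sat✓ 1971:Sun✓ 1972:Tue 1973:Wed 1974:Thu 1975:Fri✓ 1976:Sun✓ 1977:Mon 1978:Tue …(9 more)… 1988:Mon 1989:Tue 1990:Wed 1991:Thu 1992:Sat✓ 1993:Sun✓ 1994:Mon 1995:Tue 1996:Thu 1997:Fri✓ 1998:Sat✓ 1999:Sun✓ 2000:Tue 2001:Wed 2002:Thu
Years with five Sundays: 1964, 1965, 1969, 1970, 1971, 1975, 1976, 1980, 1981, 1982, 1986, 1987, 1992, 1993, 1997, 1998, 1999 → 17.

17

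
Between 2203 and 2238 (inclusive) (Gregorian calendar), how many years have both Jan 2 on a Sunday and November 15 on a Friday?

0

Check each year's weekday for Jan 2 and November 15:
  2203: Sun/Tue  2204: Mon/Thu  2205: Wed/Fri  2206: Thu/Sat  2207: Fri/Sun  2208: Sat/Tue  2209: Mon/Wed  2210: Tue/Thu  2211: Wed/Fri  2212: Thu/Sun  2213: Sat/Mon  2214: Sun/Tue  2215: Mon/Wed  2216: Tue/Fri  …(8 more)…  2225: Sun/Tue  2226: Mon/Wed  2227: Tue/Thu  2228: Wed/Sat  2229: Fri/Sun  2230: Sat/Mon  2231: Sun/Tue  2232: Mon/Thu  2233: Wed/Fri  2234: Thu/Sat  2235: Fri/Sun  2236: Sat/Tue  2237: Mon/Wed  2238: Tue/Thu
Both conditions hold in: no year — 0.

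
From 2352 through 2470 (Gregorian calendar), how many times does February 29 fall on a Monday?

4

Leap years in 2352–2470: 30 of them.
Feb 29 weekday advances by 5 (mod 7) from one leap year to the next four years later (or differs when a century non-leap intervenes).
Leap-day weekdays: 2352:Fri 2356:Wed 2360:Mon✓ 2364:Sat 2368:Thu 2372:Tue 2376:Sun 2380:Fri 2384:Wed 2388:Mon✓ 2392:Sat 2396:Thu 2400:Tue …(4 more)… 2420:Sat 2424:Thu 2428:Tue 2432:Sun 2436:Fri 2440:Wed 2444:Mon✓ 2448:Sat 2452:Thu 2456:Tue 2460:Sun 2464:Fri 2468:Wed
Monday: 2360, 2388, 2416, 2444 → 4.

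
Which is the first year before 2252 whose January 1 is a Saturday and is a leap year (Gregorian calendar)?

Jan 1 advances by 2 weekdays after a leap year and by 1 after a common year.
2252: Jan 1 is Thursday (leap).
2251: Wednesday
2250: Tuesday
2249: Monday
2248: Saturday (leap)
2248 begins on a Saturday and is a leap year.

2248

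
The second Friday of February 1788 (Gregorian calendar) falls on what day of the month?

February 1, 1788 is a Friday, so the first Friday is the 1st.
The second Friday is 1 + 7 = 8.

8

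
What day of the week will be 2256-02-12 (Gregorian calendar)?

Tuesday

January 1, 2256 is a Tuesday.
February 12 is day 43 of the year, i.e. 42 days after Jan 1.
42 mod 7 = 0, so advance 0 weekdays from Tuesday: Tuesday.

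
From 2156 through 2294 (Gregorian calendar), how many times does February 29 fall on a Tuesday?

4

Leap years in 2156–2294: 34 of them.
Feb 29 weekday advances by 5 (mod 7) from one leap year to the next four years later (or differs when a century non-leap intervenes).
Leap-day weekdays: 2156:Sun 2160:Fri 2164:Wed 2168:Mon 2172:Sat 2176:Thu 2180:Tue✓ 2184:Sun 2188:Fri 2192:Wed 2196:Mon 2204:Wed 2208:Mon …(8 more)… 2244:Thu 2248:Tue✓ 2252:Sun 2256:Fri 2260:Wed 2264:Mon 2268:Sat 2272:Thu 2276:Tue✓ 2280:Sun 2284:Fri 2288:Wed 2292:Mon
Tuesday: 2180, 2220, 2248, 2276 → 4.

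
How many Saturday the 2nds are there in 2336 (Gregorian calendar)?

Check the 2nd of each month of 2336: Jan 2: Thu, Feb 2: Sun, Mar 2: Mon, Apr 2: Thu, May 2: Sat, Jun 2: Tue, Jul 2: Thu, Aug 2: Sun, Sep 2: Wed, Oct 2: Fri, Nov 2: Mon, Dec 2: Wed.
Saturday occurs in May — 1 month.

1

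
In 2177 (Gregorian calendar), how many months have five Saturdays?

A month of length L has five Saturdays iff its first Saturday is on day ≤ L−28 (so day 1–3 in a 31-day month, 1–2 in a 30-day month, day 1 in a leap February).
Checking each month of 2177: Jan starts Wed (31d); Feb starts Sat (28d); Mar starts Sat (31d) ✓; Apr starts Tue (30d); May starts Thu (31d) ✓; Jun starts Sun (30d); Jul starts Tue (31d); Aug starts Fri (31d) ✓; Sep starts Mon (30d); Oct starts Wed (31d); Nov starts Sat (30d) ✓; Dec starts Mon (31d).
Five-Saturday months: March, May, August, November → 4.

4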